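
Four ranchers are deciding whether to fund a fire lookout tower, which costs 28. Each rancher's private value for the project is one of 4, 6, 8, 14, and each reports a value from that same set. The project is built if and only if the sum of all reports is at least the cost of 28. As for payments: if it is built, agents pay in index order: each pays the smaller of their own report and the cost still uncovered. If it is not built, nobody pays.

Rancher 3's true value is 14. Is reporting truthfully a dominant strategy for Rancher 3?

Consider the case where Rancher 1 reports 4, Rancher 2 reports 4 and Rancher 4 reports 14.
Truthful report 14: project built, pays 14, utility 14 - 14 = 0.
Report 6 instead: project built, pays 6, utility 14 - 6 = 8.
Since 8 > 0, reporting 6 is strictly better here, so truthful reporting is not dominant.

No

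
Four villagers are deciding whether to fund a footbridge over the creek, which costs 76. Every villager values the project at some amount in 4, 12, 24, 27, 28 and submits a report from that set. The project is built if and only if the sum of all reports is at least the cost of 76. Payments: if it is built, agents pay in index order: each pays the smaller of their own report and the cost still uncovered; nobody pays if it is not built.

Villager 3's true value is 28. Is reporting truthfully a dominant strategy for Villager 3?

Consider the case where Villager 1 reports 4, Villager 2 reports 24 and Villager 4 reports 24.
Truthful report 28: project built, pays 28, utility 28 - 28 = 0.
Report 24 instead: project built, pays 24, utility 28 - 24 = 4.
Since 4 > 0, reporting 24 is strictly better here, so truthful reporting is not dominant.

No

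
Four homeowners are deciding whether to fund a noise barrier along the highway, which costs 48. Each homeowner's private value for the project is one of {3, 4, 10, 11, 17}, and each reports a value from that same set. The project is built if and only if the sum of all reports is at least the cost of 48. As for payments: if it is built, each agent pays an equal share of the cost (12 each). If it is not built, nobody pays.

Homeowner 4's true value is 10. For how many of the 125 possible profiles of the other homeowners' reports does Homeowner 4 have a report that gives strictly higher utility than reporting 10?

Others report (4, 17, 17): truth gives -2; report 3 gives 0 > -2. Violating.
Others report (10, 11, 17): truth gives -2; report 3 gives 0 > -2. Violating.
Others report (10, 17, 11): truth gives -2; report 3 gives 0 > -2. Violating.
Others report (10, 17, 17): truth gives -2; report 3 gives 0 > -2. Violating.
Others report (3, 3, 3): truth gives 0; no alternative beats it.
Others report (3, 3, 4): truth gives 0; no alternative beats it.
(Checking all 125 profiles: 15 have a profitable deviation, 110 do not.)

15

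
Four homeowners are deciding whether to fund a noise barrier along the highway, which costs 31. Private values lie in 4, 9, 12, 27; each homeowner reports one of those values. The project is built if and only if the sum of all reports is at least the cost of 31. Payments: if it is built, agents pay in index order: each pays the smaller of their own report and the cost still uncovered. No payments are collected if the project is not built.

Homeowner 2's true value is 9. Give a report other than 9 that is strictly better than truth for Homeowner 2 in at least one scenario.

4

Suppose Homeowner 1 reports 4, Homeowner 3 reports 4 and Homeowner 4 reports 27.
Report 9: project built, pays 9, utility 9 - 9 = 0.
Report 4: project built, pays 4, utility 9 - 4 = 5.
So reporting 4 beats truth here (5 > 0).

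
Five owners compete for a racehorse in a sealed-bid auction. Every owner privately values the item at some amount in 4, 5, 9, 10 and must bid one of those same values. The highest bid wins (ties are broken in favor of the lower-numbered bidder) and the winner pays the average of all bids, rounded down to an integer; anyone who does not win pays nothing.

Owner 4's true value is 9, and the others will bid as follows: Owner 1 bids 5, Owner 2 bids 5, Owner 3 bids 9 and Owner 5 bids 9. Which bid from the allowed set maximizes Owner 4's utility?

10

Bid 4: loses, pays 0, utility 0.
Bid 5: loses, pays 0, utility 0.
Bid 9: loses, pays 0, utility 0.
Bid 10: wins, pays 7, utility 9 - 7 = 2.
The best choice is 10 with utility 2.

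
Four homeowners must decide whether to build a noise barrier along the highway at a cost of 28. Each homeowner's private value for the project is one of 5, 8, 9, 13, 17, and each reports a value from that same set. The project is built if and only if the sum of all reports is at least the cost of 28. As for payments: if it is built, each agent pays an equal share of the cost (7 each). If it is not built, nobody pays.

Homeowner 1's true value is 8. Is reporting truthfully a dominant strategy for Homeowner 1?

Consider the case where Homeowner 2 reports 5, Homeowner 3 reports 5 and Homeowner 4 reports 5.
Truthful report 8: project not built, utility 0.
Report 13 instead: project built, pays 7, utility 8 - 7 = 1.
Since 1 > 0, reporting 13 is strictly better here, so truthful reporting is not dominant.

No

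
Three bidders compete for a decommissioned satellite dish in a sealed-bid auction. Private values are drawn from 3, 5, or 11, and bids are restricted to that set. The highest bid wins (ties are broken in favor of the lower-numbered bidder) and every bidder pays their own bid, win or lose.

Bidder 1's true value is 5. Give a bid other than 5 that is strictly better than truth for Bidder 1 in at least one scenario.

Suppose Bidder 2 bids 3 and Bidder 3 bids 3.
Bid 5: wins, pays 5, utility 5 - 5 = 0.
Bid 3: wins, pays 3, utility 5 - 3 = 2.
So bidding 3 beats truth here (2 > 0).

3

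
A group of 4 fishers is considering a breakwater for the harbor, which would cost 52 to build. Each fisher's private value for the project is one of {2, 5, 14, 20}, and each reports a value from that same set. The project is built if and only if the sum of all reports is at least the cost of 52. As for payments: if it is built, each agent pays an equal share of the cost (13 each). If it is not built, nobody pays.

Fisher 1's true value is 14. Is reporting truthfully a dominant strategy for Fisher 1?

No

Consider the case where Fisher 2 reports 2, Fisher 3 reports 14 and Fisher 4 reports 20.
Truthful report 14: project not built, utility 0.
Report 20 instead: project built, pays 13, utility 14 - 13 = 1.
Since 1 > 0, reporting 20 is strictly better here, so truthful reporting is not dominant.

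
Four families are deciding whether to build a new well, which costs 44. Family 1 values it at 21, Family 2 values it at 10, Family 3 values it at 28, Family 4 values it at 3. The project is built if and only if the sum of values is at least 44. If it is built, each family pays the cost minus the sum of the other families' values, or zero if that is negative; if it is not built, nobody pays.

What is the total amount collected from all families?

Total value 62 ≥ cost 44, so it is built.
Family 1: others sum to 41; max(0, 44 - 41) = 3.
Family 2: others sum to 52; max(0, 44 - 52) = 0.
Family 3: others sum to 34; max(0, 44 - 34) = 10.
Family 4: others sum to 59; max(0, 44 - 59) = 0.
Total collected = 3 + 0 + 10 + 0 = 13.

13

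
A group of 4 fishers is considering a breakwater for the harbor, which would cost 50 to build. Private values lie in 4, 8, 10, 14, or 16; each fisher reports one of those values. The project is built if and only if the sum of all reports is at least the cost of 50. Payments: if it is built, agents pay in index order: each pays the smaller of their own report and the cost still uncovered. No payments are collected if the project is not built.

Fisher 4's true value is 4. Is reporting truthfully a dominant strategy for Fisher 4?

Check each profile of the others' reports and compare truth against every alternative report.
Others report (10, 16, 16): truth gives 0, best alternative gives -4.
Others report (14, 14, 14): truth gives 0, best alternative gives -4.
Others report (16, 10, 16): truth gives 0, best alternative gives -4.
Others report (16, 16, 10): truth gives 0, best alternative gives -4.
Others report (14, 14, 16): truth gives 0, best alternative gives -2.
Others report (14, 16, 14): truth gives 0, best alternative gives -2.
(Remaining 119 profiles checked similarly; truth is weakly best in each.)
In every case the truthful report is at least as good as any alternative, so it is a dominant strategy.

Yes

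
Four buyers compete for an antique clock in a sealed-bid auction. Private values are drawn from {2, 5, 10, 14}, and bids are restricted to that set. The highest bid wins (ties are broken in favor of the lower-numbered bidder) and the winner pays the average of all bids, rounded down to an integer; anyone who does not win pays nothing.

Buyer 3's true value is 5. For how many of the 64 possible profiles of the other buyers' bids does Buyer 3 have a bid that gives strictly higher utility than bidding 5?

Others bid (2, 5, 2): truth gives 0; bid 10 gives 1 > 0. Violating.
Others bid (5, 2, 2): truth gives 0; bid 10 gives 1 > 0. Violating.
Others bid (2, 2, 2): truth gives 3; no alternative beats it.
Others bid (2, 2, 5): truth gives 2; no alternative beats it.
(Checking all 64 profiles: 2 have a profitable deviation, 62 do not.)

2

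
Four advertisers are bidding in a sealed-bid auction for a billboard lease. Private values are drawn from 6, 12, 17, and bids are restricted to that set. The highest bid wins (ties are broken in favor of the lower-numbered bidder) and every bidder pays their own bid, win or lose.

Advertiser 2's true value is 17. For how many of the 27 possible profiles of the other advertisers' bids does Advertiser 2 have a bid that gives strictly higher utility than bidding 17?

13

Others bid (6, 6, 6): truth gives 0; bid 12 gives 5 > 0. Violating.
Others bid (6, 6, 12): truth gives 0; bid 12 gives 5 > 0. Violating.
Others bid (6, 12, 6): truth gives 0; bid 12 gives 5 > 0. Violating.
Others bid (6, 12, 12): truth gives 0; bid 12 gives 5 > 0. Violating.
Others bid (6, 6, 17): truth gives 0; no alternative beats it.
Others bid (6, 12, 17): truth gives 0; no alternative beats it.
(Checking all 27 profiles: 13 have a profitable deviation, 14 do not.)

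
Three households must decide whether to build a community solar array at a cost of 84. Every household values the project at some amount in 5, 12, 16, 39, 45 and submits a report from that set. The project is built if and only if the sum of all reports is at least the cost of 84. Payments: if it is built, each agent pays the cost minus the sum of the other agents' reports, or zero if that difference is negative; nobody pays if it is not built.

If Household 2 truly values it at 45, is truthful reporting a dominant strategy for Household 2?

Yes

Check each profile of the others' reports and compare truth against every alternative report.
Others report (5, 39): truth gives 5, best alternative gives 0.
Others report (39, 5): truth gives 5, best alternative gives 0.
Others report (39, 45): truth gives 45, best alternative gives 45.
Others report (45, 39): truth gives 45, best alternative gives 45.
Others report (45, 45): truth gives 45, best alternative gives 45.
Others report (39, 39): truth gives 39, best alternative gives 39.
(Remaining 19 profiles checked similarly; truth is weakly best in each.)
In every case the truthful report is at least as good as any alternative, so it is a dominant strategy.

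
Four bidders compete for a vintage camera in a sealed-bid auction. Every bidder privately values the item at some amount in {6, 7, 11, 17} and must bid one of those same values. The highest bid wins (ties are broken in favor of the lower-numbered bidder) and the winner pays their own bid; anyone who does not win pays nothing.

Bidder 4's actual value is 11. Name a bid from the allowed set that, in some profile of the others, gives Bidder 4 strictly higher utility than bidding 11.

Suppose Bidder 1 bids 6, Bidder 2 bids 6 and Bidder 3 bids 6.
Bid 11: wins, pays 11, utility 11 - 11 = 0.
Bid 7: wins, pays 7, utility 11 - 7 = 4.
So bidding 7 beats truth here (4 > 0).

7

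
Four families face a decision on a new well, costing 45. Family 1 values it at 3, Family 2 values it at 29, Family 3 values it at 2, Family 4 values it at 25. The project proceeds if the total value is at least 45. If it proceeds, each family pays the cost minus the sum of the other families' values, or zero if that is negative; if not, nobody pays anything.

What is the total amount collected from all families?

26

Total value 59 ≥ cost 45, so it is built.
Family 1: others sum to 56; max(0, 45 - 56) = 0.
Family 2: others sum to 30; max(0, 45 - 30) = 15.
Family 3: others sum to 57; max(0, 45 - 57) = 0.
Family 4: others sum to 34; max(0, 45 - 34) = 11.
Total collected = 0 + 15 + 0 + 11 = 26.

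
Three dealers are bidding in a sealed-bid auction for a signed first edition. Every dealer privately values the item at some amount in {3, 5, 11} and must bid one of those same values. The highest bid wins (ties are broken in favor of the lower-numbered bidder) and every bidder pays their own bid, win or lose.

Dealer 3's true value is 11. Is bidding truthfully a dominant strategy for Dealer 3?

No

Consider the case where Dealer 1 bids 3 and Dealer 2 bids 3.
Truthful bid 11: wins, pays 11, utility 11 - 11 = 0.
Bid 5 instead: wins, pays 5, utility 11 - 5 = 6.
Since 6 > 0, bidding 5 is strictly better here, so truthful bidding is not dominant.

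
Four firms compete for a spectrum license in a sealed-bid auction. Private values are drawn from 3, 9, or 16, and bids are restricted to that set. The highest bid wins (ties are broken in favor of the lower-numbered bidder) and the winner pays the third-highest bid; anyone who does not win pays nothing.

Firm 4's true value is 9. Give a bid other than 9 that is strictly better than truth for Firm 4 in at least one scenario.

16

Suppose Firm 1 bids 3, Firm 2 bids 3 and Firm 3 bids 9.
Bid 9: loses, pays 0, utility 0.
Bid 16: wins, pays 3, utility 9 - 3 = 6.
So bidding 16 beats truth here (6 > 0).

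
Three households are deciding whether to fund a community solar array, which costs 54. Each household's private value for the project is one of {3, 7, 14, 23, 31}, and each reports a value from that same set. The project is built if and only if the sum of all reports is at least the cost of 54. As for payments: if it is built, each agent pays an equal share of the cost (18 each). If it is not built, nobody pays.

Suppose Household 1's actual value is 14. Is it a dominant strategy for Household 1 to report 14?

No

Consider the case where Household 2 reports 14 and Household 3 reports 31.
Truthful report 14: project built, pays 18, utility 14 - 18 = -4.
Report 3 instead: project not built, utility 0.
Since 0 > -4, reporting 3 is strictly better here, so truthful reporting is not dominant.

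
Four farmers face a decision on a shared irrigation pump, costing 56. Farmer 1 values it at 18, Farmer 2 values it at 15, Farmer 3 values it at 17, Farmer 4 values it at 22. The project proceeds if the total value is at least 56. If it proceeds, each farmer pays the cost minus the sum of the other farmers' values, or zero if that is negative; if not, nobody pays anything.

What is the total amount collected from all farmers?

9

Total value 72 ≥ cost 56, so it is built.
Farmer 1: others sum to 54; max(0, 56 - 54) = 2.
Farmer 2: others sum to 57; max(0, 56 - 57) = 0.
Farmer 3: others sum to 55; max(0, 56 - 55) = 1.
Farmer 4: others sum to 50; max(0, 56 - 50) = 6.
Total collected = 2 + 0 + 1 + 6 = 9.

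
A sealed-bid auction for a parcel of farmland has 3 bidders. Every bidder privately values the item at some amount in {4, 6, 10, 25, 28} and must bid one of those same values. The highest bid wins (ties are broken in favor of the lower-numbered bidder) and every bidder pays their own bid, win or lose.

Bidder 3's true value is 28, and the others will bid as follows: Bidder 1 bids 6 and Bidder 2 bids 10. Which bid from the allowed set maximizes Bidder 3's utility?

Bid 4: loses but pays 4, utility -4.
Bid 6: loses but pays 6, utility -6.
Bid 10: loses but pays 10, utility -10.
Bid 25: wins, pays 25, utility 28 - 25 = 3.
Bid 28: wins, pays 28, utility 28 - 28 = 0.
The best choice is 25 with utility 3.

25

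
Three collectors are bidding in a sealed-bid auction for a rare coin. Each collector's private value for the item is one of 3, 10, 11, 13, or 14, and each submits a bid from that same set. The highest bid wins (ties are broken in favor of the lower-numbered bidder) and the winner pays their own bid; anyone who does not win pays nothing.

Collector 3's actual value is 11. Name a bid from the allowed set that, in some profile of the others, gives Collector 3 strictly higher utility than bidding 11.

10

Suppose Collector 1 bids 3 and Collector 2 bids 3.
Bid 11: wins, pays 11, utility 11 - 11 = 0.
Bid 10: wins, pays 10, utility 11 - 10 = 1.
So bidding 10 beats truth here (1 > 0).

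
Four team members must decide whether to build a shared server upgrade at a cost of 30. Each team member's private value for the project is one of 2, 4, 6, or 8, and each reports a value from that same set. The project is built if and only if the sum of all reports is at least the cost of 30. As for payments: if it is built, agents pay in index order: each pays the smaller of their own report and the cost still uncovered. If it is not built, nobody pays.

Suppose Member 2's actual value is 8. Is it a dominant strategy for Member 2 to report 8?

Consider the case where Member 1 reports 8, Member 3 reports 8 and Member 4 reports 8.
Truthful report 8: project built, pays 8, utility 8 - 8 = 0.
Report 6 instead: project built, pays 6, utility 8 - 6 = 2.
Since 2 > 0, reporting 6 is strictly better here, so truthful reporting is not dominant.

No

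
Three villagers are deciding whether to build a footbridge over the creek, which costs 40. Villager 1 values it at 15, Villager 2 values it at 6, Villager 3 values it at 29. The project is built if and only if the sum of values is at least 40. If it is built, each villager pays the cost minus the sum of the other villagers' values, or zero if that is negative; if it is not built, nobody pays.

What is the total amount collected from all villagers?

24

Total value 50 ≥ cost 40, so it is built.
Villager 1: others sum to 35; max(0, 40 - 35) = 5.
Villager 2: others sum to 44; max(0, 40 - 44) = 0.
Villager 3: others sum to 21; max(0, 40 - 21) = 19.
Total collected = 5 + 0 + 19 = 24.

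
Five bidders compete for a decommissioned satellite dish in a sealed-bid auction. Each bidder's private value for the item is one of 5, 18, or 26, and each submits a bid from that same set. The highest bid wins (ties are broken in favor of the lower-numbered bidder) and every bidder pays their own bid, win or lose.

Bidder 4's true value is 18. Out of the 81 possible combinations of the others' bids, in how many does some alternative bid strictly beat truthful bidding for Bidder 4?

79

Others bid (5, 5, 5, 26): truth gives -18; bid 5 gives -5 > -18. Violating.
Others bid (5, 5, 18, 5): truth gives -18; bid 5 gives -5 > -18. Violating.
Others bid (5, 5, 18, 18): truth gives -18; bid 5 gives -5 > -18. Violating.
Others bid (5, 5, 18, 26): truth gives -18; bid 5 gives -5 > -18. Violating.
Others bid (5, 5, 5, 5): truth gives 0; no alternative beats it.
Others bid (5, 5, 5, 18): truth gives 0; no alternative beats it.
(Checking all 81 profiles: 79 have a profitable deviation, 2 do not.)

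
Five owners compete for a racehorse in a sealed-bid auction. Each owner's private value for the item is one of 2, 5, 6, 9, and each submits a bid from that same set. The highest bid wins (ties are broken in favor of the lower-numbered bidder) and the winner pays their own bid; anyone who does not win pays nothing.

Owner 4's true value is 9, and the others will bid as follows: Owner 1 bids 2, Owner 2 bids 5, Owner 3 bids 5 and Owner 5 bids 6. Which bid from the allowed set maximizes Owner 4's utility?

6

Bid 2: loses, pays 0, utility 0.
Bid 5: loses, pays 0, utility 0.
Bid 6: wins, pays 6, utility 9 - 6 = 3.
Bid 9: wins, pays 9, utility 9 - 9 = 0.
The best choice is 6 with utility 3.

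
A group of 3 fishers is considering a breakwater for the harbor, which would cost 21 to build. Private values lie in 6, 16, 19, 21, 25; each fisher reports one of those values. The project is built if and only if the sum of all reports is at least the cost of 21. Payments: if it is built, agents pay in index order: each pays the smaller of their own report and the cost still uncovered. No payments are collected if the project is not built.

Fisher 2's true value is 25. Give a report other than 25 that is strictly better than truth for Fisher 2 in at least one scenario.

Suppose Fisher 1 reports 6 and Fisher 3 reports 16.
Report 25: project built, pays 15, utility 25 - 15 = 10.
Report 6: project built, pays 6, utility 25 - 6 = 19.
So reporting 6 beats truth here (19 > 10).

6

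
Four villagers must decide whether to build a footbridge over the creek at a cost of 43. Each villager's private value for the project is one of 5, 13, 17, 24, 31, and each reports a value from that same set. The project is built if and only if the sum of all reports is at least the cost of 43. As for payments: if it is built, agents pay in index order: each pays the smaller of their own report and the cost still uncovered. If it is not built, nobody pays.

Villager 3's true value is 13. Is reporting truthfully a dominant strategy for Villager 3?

No

Consider the case where Villager 1 reports 5, Villager 2 reports 5 and Villager 4 reports 31.
Truthful report 13: project built, pays 13, utility 13 - 13 = 0.
Report 5 instead: project built, pays 5, utility 13 - 5 = 8.
Since 8 > 0, reporting 5 is strictly better here, so truthful reporting is not dominant.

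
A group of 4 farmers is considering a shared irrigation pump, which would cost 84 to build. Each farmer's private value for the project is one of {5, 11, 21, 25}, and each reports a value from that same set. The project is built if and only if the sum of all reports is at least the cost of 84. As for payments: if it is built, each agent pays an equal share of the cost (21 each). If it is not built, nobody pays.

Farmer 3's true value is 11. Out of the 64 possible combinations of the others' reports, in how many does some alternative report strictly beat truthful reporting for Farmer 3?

Others report (25, 25, 25): truth gives -10; report 5 gives 0 > -10. Violating.
Others report (5, 5, 5): truth gives 0; no alternative beats it.
Others report (5, 5, 11): truth gives 0; no alternative beats it.
(Checking all 64 profiles: 1 has a profitable deviation, 63 do not.)

1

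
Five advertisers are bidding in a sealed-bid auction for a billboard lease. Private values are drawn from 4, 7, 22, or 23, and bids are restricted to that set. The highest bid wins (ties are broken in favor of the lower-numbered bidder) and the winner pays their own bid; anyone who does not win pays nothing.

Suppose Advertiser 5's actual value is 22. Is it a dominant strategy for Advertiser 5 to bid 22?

No

Consider the case where Advertiser 1 bids 4, Advertiser 2 bids 4, Advertiser 3 bids 4 and Advertiser 4 bids 4.
Truthful bid 22: wins, pays 22, utility 22 - 22 = 0.
Bid 7 instead: wins, pays 7, utility 22 - 7 = 15.
Since 15 > 0, bidding 7 is strictly better here, so truthful bidding is not dominant.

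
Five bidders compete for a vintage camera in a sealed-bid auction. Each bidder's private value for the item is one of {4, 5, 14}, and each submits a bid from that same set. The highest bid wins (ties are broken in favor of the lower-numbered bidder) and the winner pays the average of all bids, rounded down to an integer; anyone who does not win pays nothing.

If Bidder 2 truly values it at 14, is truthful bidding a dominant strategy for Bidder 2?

No

Consider the case where Bidder 1 bids 4, Bidder 3 bids 4, Bidder 4 bids 4 and Bidder 5 bids 4.
Truthful bid 14: wins, pays 6, utility 14 - 6 = 8.
Bid 5 instead: wins, pays 4, utility 14 - 4 = 10.
Since 10 > 8, bidding 5 is strictly better here, so truthful bidding is not dominant.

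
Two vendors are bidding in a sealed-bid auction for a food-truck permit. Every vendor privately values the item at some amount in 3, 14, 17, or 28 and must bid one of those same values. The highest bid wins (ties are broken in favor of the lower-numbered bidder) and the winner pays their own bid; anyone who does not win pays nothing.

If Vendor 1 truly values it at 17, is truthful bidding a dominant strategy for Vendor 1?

Consider the case where Vendor 2 bids 3.
Truthful bid 17: wins, pays 17, utility 17 - 17 = 0.
Bid 3 instead: wins, pays 3, utility 17 - 3 = 14.
Since 14 > 0, bidding 3 is strictly better here, so truthful bidding is not dominant.

No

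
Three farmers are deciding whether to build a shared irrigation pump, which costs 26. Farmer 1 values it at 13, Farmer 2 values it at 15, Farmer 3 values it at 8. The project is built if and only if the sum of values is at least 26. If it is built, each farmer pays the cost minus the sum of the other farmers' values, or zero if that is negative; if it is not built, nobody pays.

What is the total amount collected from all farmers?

Total value 36 ≥ cost 26, so it is built.
Farmer 1: others sum to 23; max(0, 26 - 23) = 3.
Farmer 2: others sum to 21; max(0, 26 - 21) = 5.
Farmer 3: others sum to 28; max(0, 26 - 28) = 0.
Total collected = 3 + 5 + 0 = 8.

8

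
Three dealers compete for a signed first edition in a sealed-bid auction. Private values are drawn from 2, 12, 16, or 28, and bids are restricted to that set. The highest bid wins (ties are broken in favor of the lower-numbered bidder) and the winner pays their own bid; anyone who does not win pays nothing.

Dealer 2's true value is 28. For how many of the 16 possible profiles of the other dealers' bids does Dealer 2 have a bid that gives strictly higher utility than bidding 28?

Others bid (2, 2): truth gives 0; bid 12 gives 16 > 0. Violating.
Others bid (2, 12): truth gives 0; bid 12 gives 16 > 0. Violating.
Others bid (2, 16): truth gives 0; bid 16 gives 12 > 0. Violating.
Others bid (12, 2): truth gives 0; bid 16 gives 12 > 0. Violating.
Others bid (2, 28): truth gives 0; no alternative beats it.
Others bid (12, 28): truth gives 0; no alternative beats it.
(Checking all 16 profiles: 6 have a profitable deviation, 10 do not.)

6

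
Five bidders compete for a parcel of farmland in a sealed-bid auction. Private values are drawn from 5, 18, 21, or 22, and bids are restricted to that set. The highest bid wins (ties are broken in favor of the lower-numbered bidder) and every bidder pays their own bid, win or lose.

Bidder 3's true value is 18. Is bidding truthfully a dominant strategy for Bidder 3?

Consider the case where Bidder 1 bids 5, Bidder 2 bids 5, Bidder 4 bids 5 and Bidder 5 bids 21.
Truthful bid 18: loses but pays 18, utility -18.
Bid 5 instead: loses but pays 5, utility -5.
Since -5 > -18, bidding 5 is strictly better here, so truthful bidding is not dominant.

No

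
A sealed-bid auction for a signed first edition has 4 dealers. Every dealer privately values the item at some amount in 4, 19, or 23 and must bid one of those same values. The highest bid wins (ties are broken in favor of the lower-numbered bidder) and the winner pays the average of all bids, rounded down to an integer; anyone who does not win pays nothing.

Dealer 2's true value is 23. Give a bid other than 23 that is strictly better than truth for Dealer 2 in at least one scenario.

Suppose Dealer 1 bids 4, Dealer 3 bids 4 and Dealer 4 bids 4.
Bid 23: wins, pays 8, utility 23 - 8 = 15.
Bid 19: wins, pays 7, utility 23 - 7 = 16.
So bidding 19 beats truth here (16 > 15).

19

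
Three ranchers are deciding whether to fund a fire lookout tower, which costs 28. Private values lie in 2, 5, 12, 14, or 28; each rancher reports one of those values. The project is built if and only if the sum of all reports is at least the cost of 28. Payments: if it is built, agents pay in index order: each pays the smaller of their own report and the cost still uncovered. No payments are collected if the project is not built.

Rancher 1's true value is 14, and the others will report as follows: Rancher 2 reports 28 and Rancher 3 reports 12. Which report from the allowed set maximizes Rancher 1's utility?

Report 2: project built, pays 2, utility 14 - 2 = 12.
Report 5: project built, pays 5, utility 14 - 5 = 9.
Report 12: project built, pays 12, utility 14 - 12 = 2.
Report 14: project built, pays 14, utility 14 - 14 = 0.
Report 28: project built, pays 28, utility 14 - 28 = -14.
The best choice is 2 with utility 12.

2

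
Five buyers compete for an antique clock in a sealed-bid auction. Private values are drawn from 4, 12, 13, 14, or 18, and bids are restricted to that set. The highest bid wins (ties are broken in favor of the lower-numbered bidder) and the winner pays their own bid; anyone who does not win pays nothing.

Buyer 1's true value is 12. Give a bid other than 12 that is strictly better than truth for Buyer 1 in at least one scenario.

Suppose Buyer 2 bids 4, Buyer 3 bids 4, Buyer 4 bids 4 and Buyer 5 bids 4.
Bid 12: wins, pays 12, utility 12 - 12 = 0.
Bid 4: wins, pays 4, utility 12 - 4 = 8.
So bidding 4 beats truth here (8 > 0).

4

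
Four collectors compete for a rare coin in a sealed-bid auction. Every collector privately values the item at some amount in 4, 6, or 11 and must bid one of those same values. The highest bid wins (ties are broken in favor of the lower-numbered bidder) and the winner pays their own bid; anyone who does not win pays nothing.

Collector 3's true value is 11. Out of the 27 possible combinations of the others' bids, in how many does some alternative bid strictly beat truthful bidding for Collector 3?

2

Others bid (4, 4, 4): truth gives 0; bid 6 gives 5 > 0. Violating.
Others bid (4, 4, 6): truth gives 0; bid 6 gives 5 > 0. Violating.
Others bid (4, 4, 11): truth gives 0; no alternative beats it.
Others bid (4, 6, 4): truth gives 0; no alternative beats it.
(Checking all 27 profiles: 2 have a profitable deviation, 25 do not.)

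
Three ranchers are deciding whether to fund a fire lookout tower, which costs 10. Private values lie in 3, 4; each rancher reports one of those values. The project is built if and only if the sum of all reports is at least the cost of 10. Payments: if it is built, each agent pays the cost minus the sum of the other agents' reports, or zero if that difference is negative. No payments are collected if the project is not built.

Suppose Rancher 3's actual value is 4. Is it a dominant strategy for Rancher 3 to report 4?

Yes

Check each profile of the others' reports and compare truth against every alternative report.
Others report (4, 4): truth gives 2, best alternative gives 2.
Others report (3, 4): truth gives 1, best alternative gives 1.
Others report (4, 3): truth gives 1, best alternative gives 1.
Others report (3, 3): truth gives 0, best alternative gives 0.
In every case the truthful report is at least as good as any alternative, so it is a dominant strategy.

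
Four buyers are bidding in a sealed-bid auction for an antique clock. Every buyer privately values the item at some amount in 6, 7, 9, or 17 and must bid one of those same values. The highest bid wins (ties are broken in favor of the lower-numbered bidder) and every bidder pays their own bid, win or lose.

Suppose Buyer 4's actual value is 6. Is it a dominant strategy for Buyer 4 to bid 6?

Consider the case where Buyer 1 bids 6, Buyer 2 bids 6 and Buyer 3 bids 6.
Truthful bid 6: loses but pays 6, utility -6.
Bid 7 instead: wins, pays 7, utility 6 - 7 = -1.
Since -1 > -6, bidding 7 is strictly better here, so truthful bidding is not dominant.

No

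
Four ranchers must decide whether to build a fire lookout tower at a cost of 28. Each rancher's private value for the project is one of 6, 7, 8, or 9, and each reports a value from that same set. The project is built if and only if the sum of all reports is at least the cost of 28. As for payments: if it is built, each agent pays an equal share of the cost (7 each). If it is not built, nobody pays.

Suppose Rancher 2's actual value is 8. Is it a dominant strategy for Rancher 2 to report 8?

Consider the case where Rancher 1 reports 6, Rancher 3 reports 6 and Rancher 4 reports 7.
Truthful report 8: project not built, utility 0.
Report 9 instead: project built, pays 7, utility 8 - 7 = 1.
Since 1 > 0, reporting 9 is strictly better here, so truthful reporting is not dominant.

No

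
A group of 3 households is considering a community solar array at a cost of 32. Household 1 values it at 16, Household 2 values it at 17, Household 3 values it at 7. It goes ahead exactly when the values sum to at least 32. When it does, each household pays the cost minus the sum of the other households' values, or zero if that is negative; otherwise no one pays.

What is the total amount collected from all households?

Total value 40 ≥ cost 32, so it is built.
Household 1: others sum to 24; max(0, 32 - 24) = 8.
Household 2: others sum to 23; max(0, 32 - 23) = 9.
Household 3: others sum to 33; max(0, 32 - 33) = 0.
Total collected = 8 + 9 + 0 = 17.

17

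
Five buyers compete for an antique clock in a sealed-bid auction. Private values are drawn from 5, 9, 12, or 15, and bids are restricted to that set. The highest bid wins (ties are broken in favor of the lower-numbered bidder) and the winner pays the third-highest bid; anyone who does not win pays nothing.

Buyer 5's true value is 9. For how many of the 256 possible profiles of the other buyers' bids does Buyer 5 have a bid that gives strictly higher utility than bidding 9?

8

Others bid (5, 5, 5, 9): truth gives 0; bid 12 gives 4 > 0. Violating.
Others bid (5, 5, 5, 12): truth gives 0; bid 15 gives 4 > 0. Violating.
Others bid (5, 5, 9, 5): truth gives 0; bid 12 gives 4 > 0. Violating.
Others bid (5, 5, 12, 5): truth gives 0; bid 15 gives 4 > 0. Violating.
Others bid (5, 5, 5, 5): truth gives 4; no alternative beats it.
Others bid (5, 5, 5, 15): truth gives 0; no alternative beats it.
(Checking all 256 profiles: 8 have a profitable deviation, 248 do not.)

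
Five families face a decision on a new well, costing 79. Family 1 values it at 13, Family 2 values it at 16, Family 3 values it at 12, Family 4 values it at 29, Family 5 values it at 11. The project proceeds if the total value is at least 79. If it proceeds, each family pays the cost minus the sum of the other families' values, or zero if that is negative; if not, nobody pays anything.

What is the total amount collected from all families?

71

Total value 81 ≥ cost 79, so it is built.
Family 1: others sum to 68; max(0, 79 - 68) = 11.
Family 2: others sum to 65; max(0, 79 - 65) = 14.
Family 3: others sum to 69; max(0, 79 - 69) = 10.
Family 4: others sum to 52; max(0, 79 - 52) = 27.
Family 5: others sum to 70; max(0, 79 - 70) = 9.
Total collected = 11 + 14 + 10 + 27 + 9 = 71.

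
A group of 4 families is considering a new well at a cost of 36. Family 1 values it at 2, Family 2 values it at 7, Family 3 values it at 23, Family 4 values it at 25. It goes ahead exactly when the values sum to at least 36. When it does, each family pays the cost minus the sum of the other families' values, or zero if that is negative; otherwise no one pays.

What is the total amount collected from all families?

Total value 57 ≥ cost 36, so it is built.
Family 1: others sum to 55; max(0, 36 - 55) = 0.
Family 2: others sum to 50; max(0, 36 - 50) = 0.
Family 3: others sum to 34; max(0, 36 - 34) = 2.
Family 4: others sum to 32; max(0, 36 - 32) = 4.
Total collected = 0 + 0 + 2 + 4 = 6.

6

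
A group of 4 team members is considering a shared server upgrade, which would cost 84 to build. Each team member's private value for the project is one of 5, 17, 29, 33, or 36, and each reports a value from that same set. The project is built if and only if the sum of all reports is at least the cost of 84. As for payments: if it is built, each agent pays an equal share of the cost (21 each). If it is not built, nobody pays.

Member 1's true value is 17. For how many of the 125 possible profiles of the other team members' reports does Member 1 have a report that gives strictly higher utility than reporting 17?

33

Others report (5, 29, 33): truth gives -4; report 5 gives 0 > -4. Violating.
Others report (5, 29, 36): truth gives -4; report 5 gives 0 > -4. Violating.
Others report (5, 33, 29): truth gives -4; report 5 gives 0 > -4. Violating.
Others report (5, 33, 33): truth gives -4; report 5 gives 0 > -4. Violating.
Others report (5, 5, 5): truth gives 0; no alternative beats it.
Others report (5, 5, 17): truth gives 0; no alternative beats it.
(Checking all 125 profiles: 33 have a profitable deviation, 92 do not.)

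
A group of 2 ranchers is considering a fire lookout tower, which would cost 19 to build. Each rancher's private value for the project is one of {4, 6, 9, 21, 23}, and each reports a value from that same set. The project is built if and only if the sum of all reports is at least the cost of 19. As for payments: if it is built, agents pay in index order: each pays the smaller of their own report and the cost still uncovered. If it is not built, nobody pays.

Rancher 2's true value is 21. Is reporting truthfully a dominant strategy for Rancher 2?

Check each profile of the others' reports and compare truth against every alternative report.
Others report (21): truth gives 21, best alternative gives 21.
Others report (23): truth gives 21, best alternative gives 21.
Others report (9): truth gives 11, best alternative gives 11.
Others report (6): truth gives 8, best alternative gives 8.
Others report (4): truth gives 6, best alternative gives 6.
In every case the truthful report is at least as good as any alternative, so it is a dominant strategy.

Yes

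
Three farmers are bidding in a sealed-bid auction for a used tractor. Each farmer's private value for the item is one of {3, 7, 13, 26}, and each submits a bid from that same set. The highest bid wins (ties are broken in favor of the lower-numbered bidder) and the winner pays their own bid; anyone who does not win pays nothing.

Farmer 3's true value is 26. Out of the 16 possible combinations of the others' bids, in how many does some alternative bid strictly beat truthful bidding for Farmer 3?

4

Others bid (3, 3): truth gives 0; bid 7 gives 19 > 0. Violating.
Others bid (3, 7): truth gives 0; bid 13 gives 13 > 0. Violating.
Others bid (7, 3): truth gives 0; bid 13 gives 13 > 0. Violating.
Others bid (7, 7): truth gives 0; bid 13 gives 13 > 0. Violating.
Others bid (3, 13): truth gives 0; no alternative beats it.
Others bid (3, 26): truth gives 0; no alternative beats it.
(Checking all 16 profiles: 4 have a profitable deviation, 12 do not.)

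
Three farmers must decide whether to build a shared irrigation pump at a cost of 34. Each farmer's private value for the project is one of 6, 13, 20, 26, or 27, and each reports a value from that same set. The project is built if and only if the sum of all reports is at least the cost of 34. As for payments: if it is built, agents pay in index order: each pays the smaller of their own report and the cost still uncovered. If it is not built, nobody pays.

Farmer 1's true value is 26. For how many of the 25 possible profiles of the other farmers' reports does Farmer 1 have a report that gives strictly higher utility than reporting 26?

Others report (6, 13): truth gives 0; report 20 gives 6 > 0. Violating.
Others report (6, 20): truth gives 0; report 13 gives 13 > 0. Violating.
Others report (6, 26): truth gives 0; report 6 gives 20 > 0. Violating.
Others report (6, 27): truth gives 0; report 6 gives 20 > 0. Violating.
Others report (6, 6): truth gives 0; no alternative beats it.
(Checking all 25 profiles: 24 have a profitable deviation, 1 does not.)

24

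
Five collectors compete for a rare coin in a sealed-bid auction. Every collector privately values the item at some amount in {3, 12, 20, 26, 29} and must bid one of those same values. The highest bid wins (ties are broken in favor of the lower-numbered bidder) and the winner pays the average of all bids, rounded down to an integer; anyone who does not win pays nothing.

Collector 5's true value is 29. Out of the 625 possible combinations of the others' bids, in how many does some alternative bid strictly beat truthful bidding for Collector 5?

Others bid (3, 3, 3, 3): truth gives 21; bid 12 gives 25 > 21. Violating.
Others bid (3, 3, 3, 12): truth gives 19; bid 20 gives 21 > 19. Violating.
Others bid (3, 3, 12, 3): truth gives 19; bid 20 gives 21 > 19. Violating.
Others bid (3, 3, 12, 12): truth gives 18; bid 20 gives 19 > 18. Violating.
Others bid (3, 3, 3, 20): truth gives 18; no alternative beats it.
Others bid (3, 3, 3, 26): truth gives 17; no alternative beats it.
(Checking all 625 profiles: 58 have a profitable deviation, 567 do not.)

58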